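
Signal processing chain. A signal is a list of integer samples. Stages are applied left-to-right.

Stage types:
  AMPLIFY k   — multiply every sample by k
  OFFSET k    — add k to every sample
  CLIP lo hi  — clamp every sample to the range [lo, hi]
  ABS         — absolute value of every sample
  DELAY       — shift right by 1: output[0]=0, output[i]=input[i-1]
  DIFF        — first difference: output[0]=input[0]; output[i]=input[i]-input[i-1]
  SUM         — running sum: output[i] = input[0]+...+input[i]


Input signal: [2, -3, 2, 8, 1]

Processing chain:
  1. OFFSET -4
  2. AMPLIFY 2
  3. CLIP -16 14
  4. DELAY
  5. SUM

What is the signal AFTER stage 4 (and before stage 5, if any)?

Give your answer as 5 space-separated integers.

Answer: 0 -4 -14 -4 8

Derivation:
Input: [2, -3, 2, 8, 1]
Stage 1 (OFFSET -4): 2+-4=-2, -3+-4=-7, 2+-4=-2, 8+-4=4, 1+-4=-3 -> [-2, -7, -2, 4, -3]
Stage 2 (AMPLIFY 2): -2*2=-4, -7*2=-14, -2*2=-4, 4*2=8, -3*2=-6 -> [-4, -14, -4, 8, -6]
Stage 3 (CLIP -16 14): clip(-4,-16,14)=-4, clip(-14,-16,14)=-14, clip(-4,-16,14)=-4, clip(8,-16,14)=8, clip(-6,-16,14)=-6 -> [-4, -14, -4, 8, -6]
Stage 4 (DELAY): [0, -4, -14, -4, 8] = [0, -4, -14, -4, 8] -> [0, -4, -14, -4, 8]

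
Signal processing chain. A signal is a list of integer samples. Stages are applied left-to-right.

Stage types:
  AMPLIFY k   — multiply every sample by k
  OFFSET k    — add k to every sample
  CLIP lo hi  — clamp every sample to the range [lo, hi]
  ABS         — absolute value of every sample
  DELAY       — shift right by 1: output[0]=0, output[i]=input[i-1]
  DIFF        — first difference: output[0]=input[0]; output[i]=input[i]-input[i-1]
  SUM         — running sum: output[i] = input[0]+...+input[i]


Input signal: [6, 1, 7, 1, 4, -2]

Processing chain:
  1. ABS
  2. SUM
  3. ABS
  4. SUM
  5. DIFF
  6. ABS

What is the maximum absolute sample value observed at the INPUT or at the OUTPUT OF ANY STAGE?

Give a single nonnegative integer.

Answer: 82

Derivation:
Input: [6, 1, 7, 1, 4, -2] (max |s|=7)
Stage 1 (ABS): |6|=6, |1|=1, |7|=7, |1|=1, |4|=4, |-2|=2 -> [6, 1, 7, 1, 4, 2] (max |s|=7)
Stage 2 (SUM): sum[0..0]=6, sum[0..1]=7, sum[0..2]=14, sum[0..3]=15, sum[0..4]=19, sum[0..5]=21 -> [6, 7, 14, 15, 19, 21] (max |s|=21)
Stage 3 (ABS): |6|=6, |7|=7, |14|=14, |15|=15, |19|=19, |21|=21 -> [6, 7, 14, 15, 19, 21] (max |s|=21)
Stage 4 (SUM): sum[0..0]=6, sum[0..1]=13, sum[0..2]=27, sum[0..3]=42, sum[0..4]=61, sum[0..5]=82 -> [6, 13, 27, 42, 61, 82] (max |s|=82)
Stage 5 (DIFF): s[0]=6, 13-6=7, 27-13=14, 42-27=15, 61-42=19, 82-61=21 -> [6, 7, 14, 15, 19, 21] (max |s|=21)
Stage 6 (ABS): |6|=6, |7|=7, |14|=14, |15|=15, |19|=19, |21|=21 -> [6, 7, 14, 15, 19, 21] (max |s|=21)
Overall max amplitude: 82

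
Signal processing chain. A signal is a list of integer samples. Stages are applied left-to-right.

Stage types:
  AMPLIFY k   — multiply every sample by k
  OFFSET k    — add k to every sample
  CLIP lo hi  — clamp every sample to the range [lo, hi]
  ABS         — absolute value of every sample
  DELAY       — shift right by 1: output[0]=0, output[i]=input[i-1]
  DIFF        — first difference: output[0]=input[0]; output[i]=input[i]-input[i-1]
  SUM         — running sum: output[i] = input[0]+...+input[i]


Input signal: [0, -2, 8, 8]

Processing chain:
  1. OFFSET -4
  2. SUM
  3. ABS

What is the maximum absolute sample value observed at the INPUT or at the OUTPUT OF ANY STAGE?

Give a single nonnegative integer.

Answer: 10

Derivation:
Input: [0, -2, 8, 8] (max |s|=8)
Stage 1 (OFFSET -4): 0+-4=-4, -2+-4=-6, 8+-4=4, 8+-4=4 -> [-4, -6, 4, 4] (max |s|=6)
Stage 2 (SUM): sum[0..0]=-4, sum[0..1]=-10, sum[0..2]=-6, sum[0..3]=-2 -> [-4, -10, -6, -2] (max |s|=10)
Stage 3 (ABS): |-4|=4, |-10|=10, |-6|=6, |-2|=2 -> [4, 10, 6, 2] (max |s|=10)
Overall max amplitude: 10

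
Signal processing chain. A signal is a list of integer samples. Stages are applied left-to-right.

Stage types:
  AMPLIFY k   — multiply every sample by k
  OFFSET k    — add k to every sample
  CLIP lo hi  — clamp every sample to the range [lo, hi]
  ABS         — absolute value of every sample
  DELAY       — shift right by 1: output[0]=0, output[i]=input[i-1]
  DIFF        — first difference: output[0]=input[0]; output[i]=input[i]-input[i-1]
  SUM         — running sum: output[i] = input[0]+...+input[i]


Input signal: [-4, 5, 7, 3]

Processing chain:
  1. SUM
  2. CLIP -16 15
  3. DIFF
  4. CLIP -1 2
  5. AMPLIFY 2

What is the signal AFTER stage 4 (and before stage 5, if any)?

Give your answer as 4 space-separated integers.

Answer: -1 2 2 2

Derivation:
Input: [-4, 5, 7, 3]
Stage 1 (SUM): sum[0..0]=-4, sum[0..1]=1, sum[0..2]=8, sum[0..3]=11 -> [-4, 1, 8, 11]
Stage 2 (CLIP -16 15): clip(-4,-16,15)=-4, clip(1,-16,15)=1, clip(8,-16,15)=8, clip(11,-16,15)=11 -> [-4, 1, 8, 11]
Stage 3 (DIFF): s[0]=-4, 1--4=5, 8-1=7, 11-8=3 -> [-4, 5, 7, 3]
Stage 4 (CLIP -1 2): clip(-4,-1,2)=-1, clip(5,-1,2)=2, clip(7,-1,2)=2, clip(3,-1,2)=2 -> [-1, 2, 2, 2]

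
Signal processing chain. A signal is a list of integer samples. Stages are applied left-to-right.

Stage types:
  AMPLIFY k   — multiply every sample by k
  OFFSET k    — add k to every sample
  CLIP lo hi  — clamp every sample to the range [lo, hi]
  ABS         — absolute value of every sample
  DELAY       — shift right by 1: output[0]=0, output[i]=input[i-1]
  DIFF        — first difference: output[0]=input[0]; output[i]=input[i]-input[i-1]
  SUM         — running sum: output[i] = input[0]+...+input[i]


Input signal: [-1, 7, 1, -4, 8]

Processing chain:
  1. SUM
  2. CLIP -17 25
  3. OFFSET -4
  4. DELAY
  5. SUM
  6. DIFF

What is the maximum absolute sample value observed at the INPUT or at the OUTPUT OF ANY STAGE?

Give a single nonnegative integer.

Answer: 11

Derivation:
Input: [-1, 7, 1, -4, 8] (max |s|=8)
Stage 1 (SUM): sum[0..0]=-1, sum[0..1]=6, sum[0..2]=7, sum[0..3]=3, sum[0..4]=11 -> [-1, 6, 7, 3, 11] (max |s|=11)
Stage 2 (CLIP -17 25): clip(-1,-17,25)=-1, clip(6,-17,25)=6, clip(7,-17,25)=7, clip(3,-17,25)=3, clip(11,-17,25)=11 -> [-1, 6, 7, 3, 11] (max |s|=11)
Stage 3 (OFFSET -4): -1+-4=-5, 6+-4=2, 7+-4=3, 3+-4=-1, 11+-4=7 -> [-5, 2, 3, -1, 7] (max |s|=7)
Stage 4 (DELAY): [0, -5, 2, 3, -1] = [0, -5, 2, 3, -1] -> [0, -5, 2, 3, -1] (max |s|=5)
Stage 5 (SUM): sum[0..0]=0, sum[0..1]=-5, sum[0..2]=-3, sum[0..3]=0, sum[0..4]=-1 -> [0, -5, -3, 0, -1] (max |s|=5)
Stage 6 (DIFF): s[0]=0, -5-0=-5, -3--5=2, 0--3=3, -1-0=-1 -> [0, -5, 2, 3, -1] (max |s|=5)
Overall max amplitude: 11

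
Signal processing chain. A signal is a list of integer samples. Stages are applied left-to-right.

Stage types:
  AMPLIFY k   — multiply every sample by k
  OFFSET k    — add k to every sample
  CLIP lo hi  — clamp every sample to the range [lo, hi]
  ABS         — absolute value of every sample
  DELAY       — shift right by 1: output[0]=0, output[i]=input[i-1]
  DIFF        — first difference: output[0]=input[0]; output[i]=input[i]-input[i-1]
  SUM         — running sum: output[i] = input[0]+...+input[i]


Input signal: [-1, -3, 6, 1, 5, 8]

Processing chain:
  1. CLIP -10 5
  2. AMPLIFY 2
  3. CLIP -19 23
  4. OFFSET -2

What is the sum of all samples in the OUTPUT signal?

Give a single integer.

Input: [-1, -3, 6, 1, 5, 8]
Stage 1 (CLIP -10 5): clip(-1,-10,5)=-1, clip(-3,-10,5)=-3, clip(6,-10,5)=5, clip(1,-10,5)=1, clip(5,-10,5)=5, clip(8,-10,5)=5 -> [-1, -3, 5, 1, 5, 5]
Stage 2 (AMPLIFY 2): -1*2=-2, -3*2=-6, 5*2=10, 1*2=2, 5*2=10, 5*2=10 -> [-2, -6, 10, 2, 10, 10]
Stage 3 (CLIP -19 23): clip(-2,-19,23)=-2, clip(-6,-19,23)=-6, clip(10,-19,23)=10, clip(2,-19,23)=2, clip(10,-19,23)=10, clip(10,-19,23)=10 -> [-2, -6, 10, 2, 10, 10]
Stage 4 (OFFSET -2): -2+-2=-4, -6+-2=-8, 10+-2=8, 2+-2=0, 10+-2=8, 10+-2=8 -> [-4, -8, 8, 0, 8, 8]
Output sum: 12

Answer: 12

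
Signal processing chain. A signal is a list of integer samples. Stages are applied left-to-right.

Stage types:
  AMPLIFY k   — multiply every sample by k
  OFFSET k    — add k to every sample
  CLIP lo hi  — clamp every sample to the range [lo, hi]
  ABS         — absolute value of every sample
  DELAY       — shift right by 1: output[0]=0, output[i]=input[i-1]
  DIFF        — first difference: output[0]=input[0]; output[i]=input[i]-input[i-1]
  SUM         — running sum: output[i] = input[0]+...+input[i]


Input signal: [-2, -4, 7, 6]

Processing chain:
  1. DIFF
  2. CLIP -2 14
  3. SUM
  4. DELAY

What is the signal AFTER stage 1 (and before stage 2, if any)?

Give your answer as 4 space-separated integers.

Input: [-2, -4, 7, 6]
Stage 1 (DIFF): s[0]=-2, -4--2=-2, 7--4=11, 6-7=-1 -> [-2, -2, 11, -1]

Answer: -2 -2 11 -1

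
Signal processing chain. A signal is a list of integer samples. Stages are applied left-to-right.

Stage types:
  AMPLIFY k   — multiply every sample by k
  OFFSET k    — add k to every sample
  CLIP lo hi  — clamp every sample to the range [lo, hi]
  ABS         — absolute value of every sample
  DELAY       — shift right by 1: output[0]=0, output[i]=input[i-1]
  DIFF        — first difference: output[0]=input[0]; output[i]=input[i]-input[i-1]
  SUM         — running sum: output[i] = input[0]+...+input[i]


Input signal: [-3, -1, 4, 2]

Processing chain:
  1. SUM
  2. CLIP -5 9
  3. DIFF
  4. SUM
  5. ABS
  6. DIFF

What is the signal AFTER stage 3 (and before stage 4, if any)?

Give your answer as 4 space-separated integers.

Input: [-3, -1, 4, 2]
Stage 1 (SUM): sum[0..0]=-3, sum[0..1]=-4, sum[0..2]=0, sum[0..3]=2 -> [-3, -4, 0, 2]
Stage 2 (CLIP -5 9): clip(-3,-5,9)=-3, clip(-4,-5,9)=-4, clip(0,-5,9)=0, clip(2,-5,9)=2 -> [-3, -4, 0, 2]
Stage 3 (DIFF): s[0]=-3, -4--3=-1, 0--4=4, 2-0=2 -> [-3, -1, 4, 2]

Answer: -3 -1 4 2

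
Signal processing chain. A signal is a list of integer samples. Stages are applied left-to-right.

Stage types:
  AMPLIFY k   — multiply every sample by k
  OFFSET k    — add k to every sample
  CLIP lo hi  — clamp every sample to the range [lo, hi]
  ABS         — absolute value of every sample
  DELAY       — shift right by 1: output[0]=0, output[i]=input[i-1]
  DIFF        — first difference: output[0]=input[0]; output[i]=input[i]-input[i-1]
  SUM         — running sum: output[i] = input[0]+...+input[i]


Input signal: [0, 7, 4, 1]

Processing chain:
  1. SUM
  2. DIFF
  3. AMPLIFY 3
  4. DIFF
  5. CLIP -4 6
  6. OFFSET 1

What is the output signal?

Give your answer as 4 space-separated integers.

Input: [0, 7, 4, 1]
Stage 1 (SUM): sum[0..0]=0, sum[0..1]=7, sum[0..2]=11, sum[0..3]=12 -> [0, 7, 11, 12]
Stage 2 (DIFF): s[0]=0, 7-0=7, 11-7=4, 12-11=1 -> [0, 7, 4, 1]
Stage 3 (AMPLIFY 3): 0*3=0, 7*3=21, 4*3=12, 1*3=3 -> [0, 21, 12, 3]
Stage 4 (DIFF): s[0]=0, 21-0=21, 12-21=-9, 3-12=-9 -> [0, 21, -9, -9]
Stage 5 (CLIP -4 6): clip(0,-4,6)=0, clip(21,-4,6)=6, clip(-9,-4,6)=-4, clip(-9,-4,6)=-4 -> [0, 6, -4, -4]
Stage 6 (OFFSET 1): 0+1=1, 6+1=7, -4+1=-3, -4+1=-3 -> [1, 7, -3, -3]

Answer: 1 7 -3 -3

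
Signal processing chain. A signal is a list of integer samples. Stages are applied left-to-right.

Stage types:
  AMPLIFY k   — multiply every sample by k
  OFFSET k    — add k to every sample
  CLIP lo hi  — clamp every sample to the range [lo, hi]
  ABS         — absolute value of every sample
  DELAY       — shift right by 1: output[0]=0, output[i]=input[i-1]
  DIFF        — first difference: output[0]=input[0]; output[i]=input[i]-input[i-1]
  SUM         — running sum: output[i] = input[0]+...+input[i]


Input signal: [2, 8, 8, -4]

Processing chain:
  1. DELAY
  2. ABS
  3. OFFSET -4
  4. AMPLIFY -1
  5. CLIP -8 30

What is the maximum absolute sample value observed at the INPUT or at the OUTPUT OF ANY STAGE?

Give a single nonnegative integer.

Answer: 8

Derivation:
Input: [2, 8, 8, -4] (max |s|=8)
Stage 1 (DELAY): [0, 2, 8, 8] = [0, 2, 8, 8] -> [0, 2, 8, 8] (max |s|=8)
Stage 2 (ABS): |0|=0, |2|=2, |8|=8, |8|=8 -> [0, 2, 8, 8] (max |s|=8)
Stage 3 (OFFSET -4): 0+-4=-4, 2+-4=-2, 8+-4=4, 8+-4=4 -> [-4, -2, 4, 4] (max |s|=4)
Stage 4 (AMPLIFY -1): -4*-1=4, -2*-1=2, 4*-1=-4, 4*-1=-4 -> [4, 2, -4, -4] (max |s|=4)
Stage 5 (CLIP -8 30): clip(4,-8,30)=4, clip(2,-8,30)=2, clip(-4,-8,30)=-4, clip(-4,-8,30)=-4 -> [4, 2, -4, -4] (max |s|=4)
Overall max amplitude: 8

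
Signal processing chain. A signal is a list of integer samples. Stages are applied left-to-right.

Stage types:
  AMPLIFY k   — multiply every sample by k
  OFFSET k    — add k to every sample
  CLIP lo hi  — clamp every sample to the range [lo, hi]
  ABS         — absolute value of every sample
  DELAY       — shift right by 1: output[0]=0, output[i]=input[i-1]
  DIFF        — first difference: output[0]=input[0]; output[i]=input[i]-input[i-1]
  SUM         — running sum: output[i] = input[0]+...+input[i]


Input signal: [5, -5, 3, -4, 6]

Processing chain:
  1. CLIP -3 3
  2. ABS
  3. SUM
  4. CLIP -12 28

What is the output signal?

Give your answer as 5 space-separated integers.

Input: [5, -5, 3, -4, 6]
Stage 1 (CLIP -3 3): clip(5,-3,3)=3, clip(-5,-3,3)=-3, clip(3,-3,3)=3, clip(-4,-3,3)=-3, clip(6,-3,3)=3 -> [3, -3, 3, -3, 3]
Stage 2 (ABS): |3|=3, |-3|=3, |3|=3, |-3|=3, |3|=3 -> [3, 3, 3, 3, 3]
Stage 3 (SUM): sum[0..0]=3, sum[0..1]=6, sum[0..2]=9, sum[0..3]=12, sum[0..4]=15 -> [3, 6, 9, 12, 15]
Stage 4 (CLIP -12 28): clip(3,-12,28)=3, clip(6,-12,28)=6, clip(9,-12,28)=9, clip(12,-12,28)=12, clip(15,-12,28)=15 -> [3, 6, 9, 12, 15]

Answer: 3 6 9 12 15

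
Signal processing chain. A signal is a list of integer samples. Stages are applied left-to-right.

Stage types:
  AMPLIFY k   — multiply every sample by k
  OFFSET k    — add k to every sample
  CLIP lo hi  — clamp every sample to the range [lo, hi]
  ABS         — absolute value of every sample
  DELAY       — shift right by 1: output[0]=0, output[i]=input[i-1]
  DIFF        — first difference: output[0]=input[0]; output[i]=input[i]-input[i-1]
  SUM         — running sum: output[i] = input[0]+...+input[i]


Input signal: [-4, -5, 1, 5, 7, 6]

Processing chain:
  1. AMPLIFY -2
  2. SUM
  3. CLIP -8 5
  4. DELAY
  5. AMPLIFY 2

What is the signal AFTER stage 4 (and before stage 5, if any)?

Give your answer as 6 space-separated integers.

Input: [-4, -5, 1, 5, 7, 6]
Stage 1 (AMPLIFY -2): -4*-2=8, -5*-2=10, 1*-2=-2, 5*-2=-10, 7*-2=-14, 6*-2=-12 -> [8, 10, -2, -10, -14, -12]
Stage 2 (SUM): sum[0..0]=8, sum[0..1]=18, sum[0..2]=16, sum[0..3]=6, sum[0..4]=-8, sum[0..5]=-20 -> [8, 18, 16, 6, -8, -20]
Stage 3 (CLIP -8 5): clip(8,-8,5)=5, clip(18,-8,5)=5, clip(16,-8,5)=5, clip(6,-8,5)=5, clip(-8,-8,5)=-8, clip(-20,-8,5)=-8 -> [5, 5, 5, 5, -8, -8]
Stage 4 (DELAY): [0, 5, 5, 5, 5, -8] = [0, 5, 5, 5, 5, -8] -> [0, 5, 5, 5, 5, -8]

Answer: 0 5 5 5 5 -8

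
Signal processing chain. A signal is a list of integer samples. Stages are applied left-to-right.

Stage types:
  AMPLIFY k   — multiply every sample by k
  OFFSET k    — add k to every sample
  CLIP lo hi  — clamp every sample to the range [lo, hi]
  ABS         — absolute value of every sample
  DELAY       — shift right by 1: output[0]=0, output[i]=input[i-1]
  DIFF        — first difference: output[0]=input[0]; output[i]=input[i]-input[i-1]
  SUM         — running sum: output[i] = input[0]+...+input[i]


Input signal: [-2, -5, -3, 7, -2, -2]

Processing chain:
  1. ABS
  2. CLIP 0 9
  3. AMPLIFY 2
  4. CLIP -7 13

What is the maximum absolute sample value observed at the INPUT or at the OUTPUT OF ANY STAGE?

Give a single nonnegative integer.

Answer: 14

Derivation:
Input: [-2, -5, -3, 7, -2, -2] (max |s|=7)
Stage 1 (ABS): |-2|=2, |-5|=5, |-3|=3, |7|=7, |-2|=2, |-2|=2 -> [2, 5, 3, 7, 2, 2] (max |s|=7)
Stage 2 (CLIP 0 9): clip(2,0,9)=2, clip(5,0,9)=5, clip(3,0,9)=3, clip(7,0,9)=7, clip(2,0,9)=2, clip(2,0,9)=2 -> [2, 5, 3, 7, 2, 2] (max |s|=7)
Stage 3 (AMPLIFY 2): 2*2=4, 5*2=10, 3*2=6, 7*2=14, 2*2=4, 2*2=4 -> [4, 10, 6, 14, 4, 4] (max |s|=14)
Stage 4 (CLIP -7 13): clip(4,-7,13)=4, clip(10,-7,13)=10, clip(6,-7,13)=6, clip(14,-7,13)=13, clip(4,-7,13)=4, clip(4,-7,13)=4 -> [4, 10, 6, 13, 4, 4] (max |s|=13)
Overall max amplitude: 14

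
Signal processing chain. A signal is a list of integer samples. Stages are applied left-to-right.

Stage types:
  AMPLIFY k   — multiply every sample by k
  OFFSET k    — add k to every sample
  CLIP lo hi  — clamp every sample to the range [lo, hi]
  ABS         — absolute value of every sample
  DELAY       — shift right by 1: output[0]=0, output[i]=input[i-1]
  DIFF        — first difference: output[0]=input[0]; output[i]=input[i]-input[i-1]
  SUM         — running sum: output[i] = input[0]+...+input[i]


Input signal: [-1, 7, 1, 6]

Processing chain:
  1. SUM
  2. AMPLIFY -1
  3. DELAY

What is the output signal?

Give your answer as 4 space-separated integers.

Input: [-1, 7, 1, 6]
Stage 1 (SUM): sum[0..0]=-1, sum[0..1]=6, sum[0..2]=7, sum[0..3]=13 -> [-1, 6, 7, 13]
Stage 2 (AMPLIFY -1): -1*-1=1, 6*-1=-6, 7*-1=-7, 13*-1=-13 -> [1, -6, -7, -13]
Stage 3 (DELAY): [0, 1, -6, -7] = [0, 1, -6, -7] -> [0, 1, -6, -7]

Answer: 0 1 -6 -7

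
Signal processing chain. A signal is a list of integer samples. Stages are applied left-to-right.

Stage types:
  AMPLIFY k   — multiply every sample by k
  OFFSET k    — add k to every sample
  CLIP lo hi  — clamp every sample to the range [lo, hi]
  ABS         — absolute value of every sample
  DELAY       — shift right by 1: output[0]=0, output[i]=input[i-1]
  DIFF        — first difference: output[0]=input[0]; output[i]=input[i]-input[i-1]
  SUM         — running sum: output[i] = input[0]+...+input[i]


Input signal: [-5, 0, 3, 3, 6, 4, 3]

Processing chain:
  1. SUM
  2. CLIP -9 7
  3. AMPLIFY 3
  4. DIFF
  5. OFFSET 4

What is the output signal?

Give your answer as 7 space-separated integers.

Answer: -11 4 13 13 22 4 4

Derivation:
Input: [-5, 0, 3, 3, 6, 4, 3]
Stage 1 (SUM): sum[0..0]=-5, sum[0..1]=-5, sum[0..2]=-2, sum[0..3]=1, sum[0..4]=7, sum[0..5]=11, sum[0..6]=14 -> [-5, -5, -2, 1, 7, 11, 14]
Stage 2 (CLIP -9 7): clip(-5,-9,7)=-5, clip(-5,-9,7)=-5, clip(-2,-9,7)=-2, clip(1,-9,7)=1, clip(7,-9,7)=7, clip(11,-9,7)=7, clip(14,-9,7)=7 -> [-5, -5, -2, 1, 7, 7, 7]
Stage 3 (AMPLIFY 3): -5*3=-15, -5*3=-15, -2*3=-6, 1*3=3, 7*3=21, 7*3=21, 7*3=21 -> [-15, -15, -6, 3, 21, 21, 21]
Stage 4 (DIFF): s[0]=-15, -15--15=0, -6--15=9, 3--6=9, 21-3=18, 21-21=0, 21-21=0 -> [-15, 0, 9, 9, 18, 0, 0]
Stage 5 (OFFSET 4): -15+4=-11, 0+4=4, 9+4=13, 9+4=13, 18+4=22, 0+4=4, 0+4=4 -> [-11, 4, 13, 13, 22, 4, 4]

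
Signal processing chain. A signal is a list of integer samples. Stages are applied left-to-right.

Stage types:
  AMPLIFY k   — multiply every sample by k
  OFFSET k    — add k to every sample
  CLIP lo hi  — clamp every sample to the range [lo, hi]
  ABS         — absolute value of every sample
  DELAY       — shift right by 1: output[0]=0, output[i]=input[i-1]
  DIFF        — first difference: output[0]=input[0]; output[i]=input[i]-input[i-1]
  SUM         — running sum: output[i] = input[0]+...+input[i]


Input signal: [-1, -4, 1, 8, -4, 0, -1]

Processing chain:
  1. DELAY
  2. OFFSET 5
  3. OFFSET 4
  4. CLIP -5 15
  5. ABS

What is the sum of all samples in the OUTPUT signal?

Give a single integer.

Answer: 61

Derivation:
Input: [-1, -4, 1, 8, -4, 0, -1]
Stage 1 (DELAY): [0, -1, -4, 1, 8, -4, 0] = [0, -1, -4, 1, 8, -4, 0] -> [0, -1, -4, 1, 8, -4, 0]
Stage 2 (OFFSET 5): 0+5=5, -1+5=4, -4+5=1, 1+5=6, 8+5=13, -4+5=1, 0+5=5 -> [5, 4, 1, 6, 13, 1, 5]
Stage 3 (OFFSET 4): 5+4=9, 4+4=8, 1+4=5, 6+4=10, 13+4=17, 1+4=5, 5+4=9 -> [9, 8, 5, 10, 17, 5, 9]
Stage 4 (CLIP -5 15): clip(9,-5,15)=9, clip(8,-5,15)=8, clip(5,-5,15)=5, clip(10,-5,15)=10, clip(17,-5,15)=15, clip(5,-5,15)=5, clip(9,-5,15)=9 -> [9, 8, 5, 10, 15, 5, 9]
Stage 5 (ABS): |9|=9, |8|=8, |5|=5, |10|=10, |15|=15, |5|=5, |9|=9 -> [9, 8, 5, 10, 15, 5, 9]
Output sum: 61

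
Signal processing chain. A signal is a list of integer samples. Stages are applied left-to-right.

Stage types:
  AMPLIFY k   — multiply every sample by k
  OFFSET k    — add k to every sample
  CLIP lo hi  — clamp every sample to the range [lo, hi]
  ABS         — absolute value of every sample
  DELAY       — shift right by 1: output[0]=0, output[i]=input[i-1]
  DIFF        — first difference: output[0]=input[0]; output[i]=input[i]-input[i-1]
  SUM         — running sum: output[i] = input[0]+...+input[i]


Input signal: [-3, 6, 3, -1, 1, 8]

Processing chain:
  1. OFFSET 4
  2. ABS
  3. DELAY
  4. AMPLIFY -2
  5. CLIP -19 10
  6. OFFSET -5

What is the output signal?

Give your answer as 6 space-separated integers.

Input: [-3, 6, 3, -1, 1, 8]
Stage 1 (OFFSET 4): -3+4=1, 6+4=10, 3+4=7, -1+4=3, 1+4=5, 8+4=12 -> [1, 10, 7, 3, 5, 12]
Stage 2 (ABS): |1|=1, |10|=10, |7|=7, |3|=3, |5|=5, |12|=12 -> [1, 10, 7, 3, 5, 12]
Stage 3 (DELAY): [0, 1, 10, 7, 3, 5] = [0, 1, 10, 7, 3, 5] -> [0, 1, 10, 7, 3, 5]
Stage 4 (AMPLIFY -2): 0*-2=0, 1*-2=-2, 10*-2=-20, 7*-2=-14, 3*-2=-6, 5*-2=-10 -> [0, -2, -20, -14, -6, -10]
Stage 5 (CLIP -19 10): clip(0,-19,10)=0, clip(-2,-19,10)=-2, clip(-20,-19,10)=-19, clip(-14,-19,10)=-14, clip(-6,-19,10)=-6, clip(-10,-19,10)=-10 -> [0, -2, -19, -14, -6, -10]
Stage 6 (OFFSET -5): 0+-5=-5, -2+-5=-7, -19+-5=-24, -14+-5=-19, -6+-5=-11, -10+-5=-15 -> [-5, -7, -24, -19, -11, -15]

Answer: -5 -7 -24 -19 -11 -15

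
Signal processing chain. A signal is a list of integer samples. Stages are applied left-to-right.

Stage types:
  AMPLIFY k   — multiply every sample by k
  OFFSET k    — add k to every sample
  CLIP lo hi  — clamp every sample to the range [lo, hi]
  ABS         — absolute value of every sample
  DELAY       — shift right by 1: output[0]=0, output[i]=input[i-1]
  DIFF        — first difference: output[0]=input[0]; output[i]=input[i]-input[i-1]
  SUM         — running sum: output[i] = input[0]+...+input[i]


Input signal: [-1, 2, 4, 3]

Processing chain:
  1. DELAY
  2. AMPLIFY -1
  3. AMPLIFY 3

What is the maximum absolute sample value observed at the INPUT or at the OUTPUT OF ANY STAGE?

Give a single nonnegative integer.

Input: [-1, 2, 4, 3] (max |s|=4)
Stage 1 (DELAY): [0, -1, 2, 4] = [0, -1, 2, 4] -> [0, -1, 2, 4] (max |s|=4)
Stage 2 (AMPLIFY -1): 0*-1=0, -1*-1=1, 2*-1=-2, 4*-1=-4 -> [0, 1, -2, -4] (max |s|=4)
Stage 3 (AMPLIFY 3): 0*3=0, 1*3=3, -2*3=-6, -4*3=-12 -> [0, 3, -6, -12] (max |s|=12)
Overall max amplitude: 12

Answer: 12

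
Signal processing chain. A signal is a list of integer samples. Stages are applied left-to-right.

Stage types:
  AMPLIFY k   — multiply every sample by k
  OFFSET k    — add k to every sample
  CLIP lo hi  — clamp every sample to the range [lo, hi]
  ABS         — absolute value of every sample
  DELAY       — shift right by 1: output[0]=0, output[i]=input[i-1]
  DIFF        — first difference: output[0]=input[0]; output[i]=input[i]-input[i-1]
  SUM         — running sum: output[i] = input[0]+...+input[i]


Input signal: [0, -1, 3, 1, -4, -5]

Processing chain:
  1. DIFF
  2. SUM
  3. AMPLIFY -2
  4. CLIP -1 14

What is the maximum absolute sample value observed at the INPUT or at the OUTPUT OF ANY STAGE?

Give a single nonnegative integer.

Answer: 10

Derivation:
Input: [0, -1, 3, 1, -4, -5] (max |s|=5)
Stage 1 (DIFF): s[0]=0, -1-0=-1, 3--1=4, 1-3=-2, -4-1=-5, -5--4=-1 -> [0, -1, 4, -2, -5, -1] (max |s|=5)
Stage 2 (SUM): sum[0..0]=0, sum[0..1]=-1, sum[0..2]=3, sum[0..3]=1, sum[0..4]=-4, sum[0..5]=-5 -> [0, -1, 3, 1, -4, -5] (max |s|=5)
Stage 3 (AMPLIFY -2): 0*-2=0, -1*-2=2, 3*-2=-6, 1*-2=-2, -4*-2=8, -5*-2=10 -> [0, 2, -6, -2, 8, 10] (max |s|=10)
Stage 4 (CLIP -1 14): clip(0,-1,14)=0, clip(2,-1,14)=2, clip(-6,-1,14)=-1, clip(-2,-1,14)=-1, clip(8,-1,14)=8, clip(10,-1,14)=10 -> [0, 2, -1, -1, 8, 10] (max |s|=10)
Overall max amplitude: 10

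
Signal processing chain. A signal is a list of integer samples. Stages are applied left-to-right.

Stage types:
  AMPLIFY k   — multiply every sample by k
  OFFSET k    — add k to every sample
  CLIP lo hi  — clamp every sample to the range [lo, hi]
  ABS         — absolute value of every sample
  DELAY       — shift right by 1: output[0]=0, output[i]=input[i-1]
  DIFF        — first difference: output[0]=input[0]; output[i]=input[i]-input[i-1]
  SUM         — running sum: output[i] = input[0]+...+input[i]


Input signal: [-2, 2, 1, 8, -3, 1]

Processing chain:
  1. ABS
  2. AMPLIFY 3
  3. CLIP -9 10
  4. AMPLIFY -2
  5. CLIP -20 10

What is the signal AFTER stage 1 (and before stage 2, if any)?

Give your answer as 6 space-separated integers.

Answer: 2 2 1 8 3 1

Derivation:
Input: [-2, 2, 1, 8, -3, 1]
Stage 1 (ABS): |-2|=2, |2|=2, |1|=1, |8|=8, |-3|=3, |1|=1 -> [2, 2, 1, 8, 3, 1]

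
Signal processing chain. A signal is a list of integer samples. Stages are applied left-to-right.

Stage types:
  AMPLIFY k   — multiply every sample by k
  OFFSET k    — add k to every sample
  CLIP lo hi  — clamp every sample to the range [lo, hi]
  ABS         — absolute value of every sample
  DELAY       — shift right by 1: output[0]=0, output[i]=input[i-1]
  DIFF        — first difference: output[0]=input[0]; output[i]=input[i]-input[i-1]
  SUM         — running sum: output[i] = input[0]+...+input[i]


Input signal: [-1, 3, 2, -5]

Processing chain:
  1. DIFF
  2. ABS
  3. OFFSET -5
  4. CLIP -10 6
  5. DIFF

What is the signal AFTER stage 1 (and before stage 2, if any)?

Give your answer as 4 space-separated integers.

Answer: -1 4 -1 -7

Derivation:
Input: [-1, 3, 2, -5]
Stage 1 (DIFF): s[0]=-1, 3--1=4, 2-3=-1, -5-2=-7 -> [-1, 4, -1, -7]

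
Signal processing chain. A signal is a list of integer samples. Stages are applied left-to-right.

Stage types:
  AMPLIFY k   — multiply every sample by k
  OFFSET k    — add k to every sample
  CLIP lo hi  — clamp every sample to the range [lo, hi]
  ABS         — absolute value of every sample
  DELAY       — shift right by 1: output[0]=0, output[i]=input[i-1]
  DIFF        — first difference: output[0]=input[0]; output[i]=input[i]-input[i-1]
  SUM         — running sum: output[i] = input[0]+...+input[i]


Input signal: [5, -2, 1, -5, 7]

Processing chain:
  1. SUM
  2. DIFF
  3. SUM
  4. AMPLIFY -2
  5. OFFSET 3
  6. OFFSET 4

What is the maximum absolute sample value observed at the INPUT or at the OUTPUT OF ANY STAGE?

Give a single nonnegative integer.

Input: [5, -2, 1, -5, 7] (max |s|=7)
Stage 1 (SUM): sum[0..0]=5, sum[0..1]=3, sum[0..2]=4, sum[0..3]=-1, sum[0..4]=6 -> [5, 3, 4, -1, 6] (max |s|=6)
Stage 2 (DIFF): s[0]=5, 3-5=-2, 4-3=1, -1-4=-5, 6--1=7 -> [5, -2, 1, -5, 7] (max |s|=7)
Stage 3 (SUM): sum[0..0]=5, sum[0..1]=3, sum[0..2]=4, sum[0..3]=-1, sum[0..4]=6 -> [5, 3, 4, -1, 6] (max |s|=6)
Stage 4 (AMPLIFY -2): 5*-2=-10, 3*-2=-6, 4*-2=-8, -1*-2=2, 6*-2=-12 -> [-10, -6, -8, 2, -12] (max |s|=12)
Stage 5 (OFFSET 3): -10+3=-7, -6+3=-3, -8+3=-5, 2+3=5, -12+3=-9 -> [-7, -3, -5, 5, -9] (max |s|=9)
Stage 6 (OFFSET 4): -7+4=-3, -3+4=1, -5+4=-1, 5+4=9, -9+4=-5 -> [-3, 1, -1, 9, -5] (max |s|=9)
Overall max amplitude: 12

Answer: 12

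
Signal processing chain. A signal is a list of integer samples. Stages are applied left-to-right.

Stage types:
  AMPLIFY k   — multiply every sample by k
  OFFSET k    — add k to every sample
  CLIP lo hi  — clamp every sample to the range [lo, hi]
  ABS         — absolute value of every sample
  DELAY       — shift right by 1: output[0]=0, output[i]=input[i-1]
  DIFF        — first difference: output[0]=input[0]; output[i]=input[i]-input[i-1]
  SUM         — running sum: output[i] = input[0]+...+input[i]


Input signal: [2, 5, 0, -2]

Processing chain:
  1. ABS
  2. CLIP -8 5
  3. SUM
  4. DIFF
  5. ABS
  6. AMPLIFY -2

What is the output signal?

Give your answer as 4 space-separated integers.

Answer: -4 -10 0 -4

Derivation:
Input: [2, 5, 0, -2]
Stage 1 (ABS): |2|=2, |5|=5, |0|=0, |-2|=2 -> [2, 5, 0, 2]
Stage 2 (CLIP -8 5): clip(2,-8,5)=2, clip(5,-8,5)=5, clip(0,-8,5)=0, clip(2,-8,5)=2 -> [2, 5, 0, 2]
Stage 3 (SUM): sum[0..0]=2, sum[0..1]=7, sum[0..2]=7, sum[0..3]=9 -> [2, 7, 7, 9]
Stage 4 (DIFF): s[0]=2, 7-2=5, 7-7=0, 9-7=2 -> [2, 5, 0, 2]
Stage 5 (ABS): |2|=2, |5|=5, |0|=0, |2|=2 -> [2, 5, 0, 2]
Stage 6 (AMPLIFY -2): 2*-2=-4, 5*-2=-10, 0*-2=0, 2*-2=-4 -> [-4, -10, 0, -4]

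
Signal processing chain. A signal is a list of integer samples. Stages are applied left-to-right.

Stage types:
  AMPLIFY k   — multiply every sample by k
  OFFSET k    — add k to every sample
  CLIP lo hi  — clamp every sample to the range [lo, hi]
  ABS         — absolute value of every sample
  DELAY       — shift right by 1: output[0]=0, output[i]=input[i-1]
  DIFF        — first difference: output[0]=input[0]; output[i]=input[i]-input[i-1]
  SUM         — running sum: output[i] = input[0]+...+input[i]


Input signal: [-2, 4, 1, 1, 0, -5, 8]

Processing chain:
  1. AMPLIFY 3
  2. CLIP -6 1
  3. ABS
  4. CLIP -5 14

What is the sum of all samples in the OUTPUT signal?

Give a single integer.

Input: [-2, 4, 1, 1, 0, -5, 8]
Stage 1 (AMPLIFY 3): -2*3=-6, 4*3=12, 1*3=3, 1*3=3, 0*3=0, -5*3=-15, 8*3=24 -> [-6, 12, 3, 3, 0, -15, 24]
Stage 2 (CLIP -6 1): clip(-6,-6,1)=-6, clip(12,-6,1)=1, clip(3,-6,1)=1, clip(3,-6,1)=1, clip(0,-6,1)=0, clip(-15,-6,1)=-6, clip(24,-6,1)=1 -> [-6, 1, 1, 1, 0, -6, 1]
Stage 3 (ABS): |-6|=6, |1|=1, |1|=1, |1|=1, |0|=0, |-6|=6, |1|=1 -> [6, 1, 1, 1, 0, 6, 1]
Stage 4 (CLIP -5 14): clip(6,-5,14)=6, clip(1,-5,14)=1, clip(1,-5,14)=1, clip(1,-5,14)=1, clip(0,-5,14)=0, clip(6,-5,14)=6, clip(1,-5,14)=1 -> [6, 1, 1, 1, 0, 6, 1]
Output sum: 16

Answer: 16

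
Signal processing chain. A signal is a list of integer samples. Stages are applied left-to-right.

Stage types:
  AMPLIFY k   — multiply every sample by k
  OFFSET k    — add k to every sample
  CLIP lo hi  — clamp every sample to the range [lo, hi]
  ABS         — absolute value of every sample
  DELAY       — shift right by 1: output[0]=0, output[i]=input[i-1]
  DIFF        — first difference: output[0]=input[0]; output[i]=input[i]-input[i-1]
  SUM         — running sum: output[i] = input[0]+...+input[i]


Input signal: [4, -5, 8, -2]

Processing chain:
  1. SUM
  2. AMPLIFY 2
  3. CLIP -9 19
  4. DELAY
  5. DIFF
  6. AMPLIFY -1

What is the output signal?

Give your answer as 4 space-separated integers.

Answer: 0 -8 10 -16

Derivation:
Input: [4, -5, 8, -2]
Stage 1 (SUM): sum[0..0]=4, sum[0..1]=-1, sum[0..2]=7, sum[0..3]=5 -> [4, -1, 7, 5]
Stage 2 (AMPLIFY 2): 4*2=8, -1*2=-2, 7*2=14, 5*2=10 -> [8, -2, 14, 10]
Stage 3 (CLIP -9 19): clip(8,-9,19)=8, clip(-2,-9,19)=-2, clip(14,-9,19)=14, clip(10,-9,19)=10 -> [8, -2, 14, 10]
Stage 4 (DELAY): [0, 8, -2, 14] = [0, 8, -2, 14] -> [0, 8, -2, 14]
Stage 5 (DIFF): s[0]=0, 8-0=8, -2-8=-10, 14--2=16 -> [0, 8, -10, 16]
Stage 6 (AMPLIFY -1): 0*-1=0, 8*-1=-8, -10*-1=10, 16*-1=-16 -> [0, -8, 10, -16]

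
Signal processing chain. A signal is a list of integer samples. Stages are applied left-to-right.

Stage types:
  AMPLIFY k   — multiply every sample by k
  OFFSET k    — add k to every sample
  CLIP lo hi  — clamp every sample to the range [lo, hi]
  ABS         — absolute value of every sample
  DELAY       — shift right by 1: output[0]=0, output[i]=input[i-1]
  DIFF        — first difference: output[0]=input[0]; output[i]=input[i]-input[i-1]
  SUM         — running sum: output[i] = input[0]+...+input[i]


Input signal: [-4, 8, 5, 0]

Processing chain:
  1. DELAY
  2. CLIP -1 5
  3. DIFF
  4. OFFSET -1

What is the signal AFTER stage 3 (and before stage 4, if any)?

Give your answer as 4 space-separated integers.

Input: [-4, 8, 5, 0]
Stage 1 (DELAY): [0, -4, 8, 5] = [0, -4, 8, 5] -> [0, -4, 8, 5]
Stage 2 (CLIP -1 5): clip(0,-1,5)=0, clip(-4,-1,5)=-1, clip(8,-1,5)=5, clip(5,-1,5)=5 -> [0, -1, 5, 5]
Stage 3 (DIFF): s[0]=0, -1-0=-1, 5--1=6, 5-5=0 -> [0, -1, 6, 0]

Answer: 0 -1 6 0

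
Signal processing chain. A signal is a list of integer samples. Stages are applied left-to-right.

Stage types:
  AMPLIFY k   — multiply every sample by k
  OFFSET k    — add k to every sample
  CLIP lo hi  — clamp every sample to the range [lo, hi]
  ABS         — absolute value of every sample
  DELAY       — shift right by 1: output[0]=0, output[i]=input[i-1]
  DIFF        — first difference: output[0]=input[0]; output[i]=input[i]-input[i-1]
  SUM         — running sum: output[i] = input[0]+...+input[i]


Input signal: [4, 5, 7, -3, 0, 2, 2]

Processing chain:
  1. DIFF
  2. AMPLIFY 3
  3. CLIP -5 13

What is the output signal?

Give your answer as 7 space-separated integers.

Input: [4, 5, 7, -3, 0, 2, 2]
Stage 1 (DIFF): s[0]=4, 5-4=1, 7-5=2, -3-7=-10, 0--3=3, 2-0=2, 2-2=0 -> [4, 1, 2, -10, 3, 2, 0]
Stage 2 (AMPLIFY 3): 4*3=12, 1*3=3, 2*3=6, -10*3=-30, 3*3=9, 2*3=6, 0*3=0 -> [12, 3, 6, -30, 9, 6, 0]
Stage 3 (CLIP -5 13): clip(12,-5,13)=12, clip(3,-5,13)=3, clip(6,-5,13)=6, clip(-30,-5,13)=-5, clip(9,-5,13)=9, clip(6,-5,13)=6, clip(0,-5,13)=0 -> [12, 3, 6, -5, 9, 6, 0]

Answer: 12 3 6 -5 9 6 0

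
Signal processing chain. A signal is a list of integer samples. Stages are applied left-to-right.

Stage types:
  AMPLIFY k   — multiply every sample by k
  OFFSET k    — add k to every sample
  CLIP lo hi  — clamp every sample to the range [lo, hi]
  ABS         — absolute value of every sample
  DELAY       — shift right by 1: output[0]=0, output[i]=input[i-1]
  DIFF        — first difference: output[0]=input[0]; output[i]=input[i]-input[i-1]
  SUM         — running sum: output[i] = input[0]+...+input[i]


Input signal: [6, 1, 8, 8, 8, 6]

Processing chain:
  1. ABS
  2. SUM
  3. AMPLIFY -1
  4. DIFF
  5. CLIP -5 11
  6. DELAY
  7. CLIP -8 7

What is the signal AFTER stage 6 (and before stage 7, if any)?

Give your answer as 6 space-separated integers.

Answer: 0 -5 -1 -5 -5 -5

Derivation:
Input: [6, 1, 8, 8, 8, 6]
Stage 1 (ABS): |6|=6, |1|=1, |8|=8, |8|=8, |8|=8, |6|=6 -> [6, 1, 8, 8, 8, 6]
Stage 2 (SUM): sum[0..0]=6, sum[0..1]=7, sum[0..2]=15, sum[0..3]=23, sum[0..4]=31, sum[0..5]=37 -> [6, 7, 15, 23, 31, 37]
Stage 3 (AMPLIFY -1): 6*-1=-6, 7*-1=-7, 15*-1=-15, 23*-1=-23, 31*-1=-31, 37*-1=-37 -> [-6, -7, -15, -23, -31, -37]
Stage 4 (DIFF): s[0]=-6, -7--6=-1, -15--7=-8, -23--15=-8, -31--23=-8, -37--31=-6 -> [-6, -1, -8, -8, -8, -6]
Stage 5 (CLIP -5 11): clip(-6,-5,11)=-5, clip(-1,-5,11)=-1, clip(-8,-5,11)=-5, clip(-8,-5,11)=-5, clip(-8,-5,11)=-5, clip(-6,-5,11)=-5 -> [-5, -1, -5, -5, -5, -5]
Stage 6 (DELAY): [0, -5, -1, -5, -5, -5] = [0, -5, -1, -5, -5, -5] -> [0, -5, -1, -5, -5, -5]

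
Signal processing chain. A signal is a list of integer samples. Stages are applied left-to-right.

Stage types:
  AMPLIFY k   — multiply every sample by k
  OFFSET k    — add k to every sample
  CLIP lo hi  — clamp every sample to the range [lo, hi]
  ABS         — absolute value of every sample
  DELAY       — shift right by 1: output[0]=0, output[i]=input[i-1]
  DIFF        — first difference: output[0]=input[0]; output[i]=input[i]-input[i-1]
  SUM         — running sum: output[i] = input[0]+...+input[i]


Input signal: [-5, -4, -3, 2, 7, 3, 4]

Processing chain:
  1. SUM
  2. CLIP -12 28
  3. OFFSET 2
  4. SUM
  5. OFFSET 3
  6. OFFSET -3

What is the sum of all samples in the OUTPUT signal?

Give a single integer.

Answer: -138

Derivation:
Input: [-5, -4, -3, 2, 7, 3, 4]
Stage 1 (SUM): sum[0..0]=-5, sum[0..1]=-9, sum[0..2]=-12, sum[0..3]=-10, sum[0..4]=-3, sum[0..5]=0, sum[0..6]=4 -> [-5, -9, -12, -10, -3, 0, 4]
Stage 2 (CLIP -12 28): clip(-5,-12,28)=-5, clip(-9,-12,28)=-9, clip(-12,-12,28)=-12, clip(-10,-12,28)=-10, clip(-3,-12,28)=-3, clip(0,-12,28)=0, clip(4,-12,28)=4 -> [-5, -9, -12, -10, -3, 0, 4]
Stage 3 (OFFSET 2): -5+2=-3, -9+2=-7, -12+2=-10, -10+2=-8, -3+2=-1, 0+2=2, 4+2=6 -> [-3, -7, -10, -8, -1, 2, 6]
Stage 4 (SUM): sum[0..0]=-3, sum[0..1]=-10, sum[0..2]=-20, sum[0..3]=-28, sum[0..4]=-29, sum[0..5]=-27, sum[0..6]=-21 -> [-3, -10, -20, -28, -29, -27, -21]
Stage 5 (OFFSET 3): -3+3=0, -10+3=-7, -20+3=-17, -28+3=-25, -29+3=-26, -27+3=-24, -21+3=-18 -> [0, -7, -17, -25, -26, -24, -18]
Stage 6 (OFFSET -3): 0+-3=-3, -7+-3=-10, -17+-3=-20, -25+-3=-28, -26+-3=-29, -24+-3=-27, -18+-3=-21 -> [-3, -10, -20, -28, -29, -27, -21]
Output sum: -138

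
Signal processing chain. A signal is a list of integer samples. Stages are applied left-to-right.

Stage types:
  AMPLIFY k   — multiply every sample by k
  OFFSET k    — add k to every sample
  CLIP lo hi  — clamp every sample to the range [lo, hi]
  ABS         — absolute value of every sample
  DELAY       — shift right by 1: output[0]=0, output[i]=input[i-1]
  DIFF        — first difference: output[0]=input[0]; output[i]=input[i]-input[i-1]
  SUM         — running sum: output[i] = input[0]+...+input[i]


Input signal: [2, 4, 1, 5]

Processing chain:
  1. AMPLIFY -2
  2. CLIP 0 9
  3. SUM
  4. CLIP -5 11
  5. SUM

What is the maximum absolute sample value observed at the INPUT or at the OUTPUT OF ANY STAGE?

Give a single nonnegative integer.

Input: [2, 4, 1, 5] (max |s|=5)
Stage 1 (AMPLIFY -2): 2*-2=-4, 4*-2=-8, 1*-2=-2, 5*-2=-10 -> [-4, -8, -2, -10] (max |s|=10)
Stage 2 (CLIP 0 9): clip(-4,0,9)=0, clip(-8,0,9)=0, clip(-2,0,9)=0, clip(-10,0,9)=0 -> [0, 0, 0, 0] (max |s|=0)
Stage 3 (SUM): sum[0..0]=0, sum[0..1]=0, sum[0..2]=0, sum[0..3]=0 -> [0, 0, 0, 0] (max |s|=0)
Stage 4 (CLIP -5 11): clip(0,-5,11)=0, clip(0,-5,11)=0, clip(0,-5,11)=0, clip(0,-5,11)=0 -> [0, 0, 0, 0] (max |s|=0)
Stage 5 (SUM): sum[0..0]=0, sum[0..1]=0, sum[0..2]=0, sum[0..3]=0 -> [0, 0, 0, 0] (max |s|=0)
Overall max amplitude: 10

Answer: 10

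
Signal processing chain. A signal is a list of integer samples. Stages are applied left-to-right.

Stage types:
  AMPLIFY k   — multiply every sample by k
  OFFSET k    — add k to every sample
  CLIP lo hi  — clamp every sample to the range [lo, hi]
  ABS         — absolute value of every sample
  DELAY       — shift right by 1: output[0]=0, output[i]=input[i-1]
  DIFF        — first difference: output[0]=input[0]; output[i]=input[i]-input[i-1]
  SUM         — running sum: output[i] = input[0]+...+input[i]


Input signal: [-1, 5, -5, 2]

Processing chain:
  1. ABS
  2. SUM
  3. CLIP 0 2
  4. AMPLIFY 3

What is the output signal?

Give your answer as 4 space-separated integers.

Input: [-1, 5, -5, 2]
Stage 1 (ABS): |-1|=1, |5|=5, |-5|=5, |2|=2 -> [1, 5, 5, 2]
Stage 2 (SUM): sum[0..0]=1, sum[0..1]=6, sum[0..2]=11, sum[0..3]=13 -> [1, 6, 11, 13]
Stage 3 (CLIP 0 2): clip(1,0,2)=1, clip(6,0,2)=2, clip(11,0,2)=2, clip(13,0,2)=2 -> [1, 2, 2, 2]
Stage 4 (AMPLIFY 3): 1*3=3, 2*3=6, 2*3=6, 2*3=6 -> [3, 6, 6, 6]

Answer: 3 6 6 6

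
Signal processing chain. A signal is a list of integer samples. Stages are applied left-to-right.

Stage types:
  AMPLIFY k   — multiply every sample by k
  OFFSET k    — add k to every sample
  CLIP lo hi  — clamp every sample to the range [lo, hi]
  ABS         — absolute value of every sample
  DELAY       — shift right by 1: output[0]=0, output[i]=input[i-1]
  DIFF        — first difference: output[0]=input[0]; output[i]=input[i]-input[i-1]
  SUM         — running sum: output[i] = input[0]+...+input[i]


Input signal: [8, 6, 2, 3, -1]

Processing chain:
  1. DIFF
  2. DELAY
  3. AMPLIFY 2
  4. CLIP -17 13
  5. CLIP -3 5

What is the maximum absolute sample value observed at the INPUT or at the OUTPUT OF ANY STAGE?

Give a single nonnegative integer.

Input: [8, 6, 2, 3, -1] (max |s|=8)
Stage 1 (DIFF): s[0]=8, 6-8=-2, 2-6=-4, 3-2=1, -1-3=-4 -> [8, -2, -4, 1, -4] (max |s|=8)
Stage 2 (DELAY): [0, 8, -2, -4, 1] = [0, 8, -2, -4, 1] -> [0, 8, -2, -4, 1] (max |s|=8)
Stage 3 (AMPLIFY 2): 0*2=0, 8*2=16, -2*2=-4, -4*2=-8, 1*2=2 -> [0, 16, -4, -8, 2] (max |s|=16)
Stage 4 (CLIP -17 13): clip(0,-17,13)=0, clip(16,-17,13)=13, clip(-4,-17,13)=-4, clip(-8,-17,13)=-8, clip(2,-17,13)=2 -> [0, 13, -4, -8, 2] (max |s|=13)
Stage 5 (CLIP -3 5): clip(0,-3,5)=0, clip(13,-3,5)=5, clip(-4,-3,5)=-3, clip(-8,-3,5)=-3, clip(2,-3,5)=2 -> [0, 5, -3, -3, 2] (max |s|=5)
Overall max amplitude: 16

Answer: 16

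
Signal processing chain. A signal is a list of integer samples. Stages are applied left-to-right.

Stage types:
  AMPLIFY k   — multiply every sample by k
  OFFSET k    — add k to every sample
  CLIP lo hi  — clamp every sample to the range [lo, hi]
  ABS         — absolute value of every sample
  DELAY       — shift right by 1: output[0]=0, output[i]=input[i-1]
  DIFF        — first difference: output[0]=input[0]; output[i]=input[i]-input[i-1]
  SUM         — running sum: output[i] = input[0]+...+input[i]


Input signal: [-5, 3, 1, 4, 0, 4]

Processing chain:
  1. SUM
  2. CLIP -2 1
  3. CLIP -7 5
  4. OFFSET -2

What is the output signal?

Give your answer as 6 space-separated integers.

Answer: -4 -4 -3 -1 -1 -1

Derivation:
Input: [-5, 3, 1, 4, 0, 4]
Stage 1 (SUM): sum[0..0]=-5, sum[0..1]=-2, sum[0..2]=-1, sum[0..3]=3, sum[0..4]=3, sum[0..5]=7 -> [-5, -2, -1, 3, 3, 7]
Stage 2 (CLIP -2 1): clip(-5,-2,1)=-2, clip(-2,-2,1)=-2, clip(-1,-2,1)=-1, clip(3,-2,1)=1, clip(3,-2,1)=1, clip(7,-2,1)=1 -> [-2, -2, -1, 1, 1, 1]
Stage 3 (CLIP -7 5): clip(-2,-7,5)=-2, clip(-2,-7,5)=-2, clip(-1,-7,5)=-1, clip(1,-7,5)=1, clip(1,-7,5)=1, clip(1,-7,5)=1 -> [-2, -2, -1, 1, 1, 1]
Stage 4 (OFFSET -2): -2+-2=-4, -2+-2=-4, -1+-2=-3, 1+-2=-1, 1+-2=-1, 1+-2=-1 -> [-4, -4, -3, -1, -1, -1]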